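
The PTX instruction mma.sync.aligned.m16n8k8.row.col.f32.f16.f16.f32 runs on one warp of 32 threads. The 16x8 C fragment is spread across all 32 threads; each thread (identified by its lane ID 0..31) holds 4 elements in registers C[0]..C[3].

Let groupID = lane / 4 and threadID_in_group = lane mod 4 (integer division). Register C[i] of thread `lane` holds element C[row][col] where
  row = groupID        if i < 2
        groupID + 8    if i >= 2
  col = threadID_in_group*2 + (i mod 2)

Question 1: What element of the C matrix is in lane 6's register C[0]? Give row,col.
1,4

lane 6->6/4=1, 6 mod 4=2
i=0  r:1+0->1  c:2·2+0->4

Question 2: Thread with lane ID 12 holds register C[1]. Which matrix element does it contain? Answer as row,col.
3,1

lane 12: gid=3 (12/4), tid=0 (12%4)
i=1: r=3+0=3, c=0*2+1=1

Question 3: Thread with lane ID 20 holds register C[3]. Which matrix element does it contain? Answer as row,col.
20: gid=5,tid=0
[3] (5+8,0*2+1) = (13,1)

13,1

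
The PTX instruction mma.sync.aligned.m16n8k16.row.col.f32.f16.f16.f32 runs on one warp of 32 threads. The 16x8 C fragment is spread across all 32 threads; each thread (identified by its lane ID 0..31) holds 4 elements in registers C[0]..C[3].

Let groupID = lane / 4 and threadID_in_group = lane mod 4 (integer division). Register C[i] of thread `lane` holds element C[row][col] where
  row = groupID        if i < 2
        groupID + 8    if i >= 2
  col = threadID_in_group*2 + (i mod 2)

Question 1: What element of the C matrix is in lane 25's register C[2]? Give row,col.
lane 25: grp=6 (25/4), tig=1 (25%4)
i=2: r=6+8=14, c=1*2+0=2

14,2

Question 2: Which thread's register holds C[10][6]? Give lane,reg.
r=10→G=2,rhi=1  c=6→T=3,p=0
L=2*4+3=11  i=1*2+0=2

11,2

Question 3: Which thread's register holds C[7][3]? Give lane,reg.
29,1

r=7⇒gr=7,Rb=0  c=3⇒th=1,odd=1
L=7*4+1=29  i=0*2+1=1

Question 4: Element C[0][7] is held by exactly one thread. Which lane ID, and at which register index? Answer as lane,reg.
3,1

r=0→G=0,rhi=0  c=7→T=3,p=1
L=0*4+3=3  i=0*2+1=1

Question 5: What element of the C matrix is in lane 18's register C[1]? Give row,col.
lane 18: g=4 (18/4), t=2 (18%4)
i=1: r=4+0=4, c=2*2+1=5

4,5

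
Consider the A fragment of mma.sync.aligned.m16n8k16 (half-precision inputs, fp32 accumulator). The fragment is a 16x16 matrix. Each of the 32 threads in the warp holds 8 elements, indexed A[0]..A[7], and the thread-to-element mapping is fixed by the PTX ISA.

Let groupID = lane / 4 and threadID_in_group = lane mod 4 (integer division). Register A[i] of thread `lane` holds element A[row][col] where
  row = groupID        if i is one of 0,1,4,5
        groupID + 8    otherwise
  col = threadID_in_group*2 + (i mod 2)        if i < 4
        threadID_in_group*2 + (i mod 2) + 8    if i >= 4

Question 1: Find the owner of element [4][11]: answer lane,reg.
r=4→G=4,rhi=0  c=11→chi=1,T=1,p=1
L=4*4+1=17  i=1*4+0*2+1=5

17,5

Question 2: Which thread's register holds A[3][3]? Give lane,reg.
13,1

r=3⇒gr=3,Rb=0  c=3⇒Cb=0,th=1,odd=1
L=3*4+1=13  i=0*4+0*2+1=1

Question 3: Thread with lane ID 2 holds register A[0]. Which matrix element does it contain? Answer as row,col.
0,4

2: gid=0,tid=2
[0] (0+0,2*2+0+0) = (0,4)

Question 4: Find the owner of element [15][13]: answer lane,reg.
r=15→G=7,rhi=1  c=13→chi=1,T=2,p=1
L=7*4+2=30  i=1*4+1*2+1=7

30,7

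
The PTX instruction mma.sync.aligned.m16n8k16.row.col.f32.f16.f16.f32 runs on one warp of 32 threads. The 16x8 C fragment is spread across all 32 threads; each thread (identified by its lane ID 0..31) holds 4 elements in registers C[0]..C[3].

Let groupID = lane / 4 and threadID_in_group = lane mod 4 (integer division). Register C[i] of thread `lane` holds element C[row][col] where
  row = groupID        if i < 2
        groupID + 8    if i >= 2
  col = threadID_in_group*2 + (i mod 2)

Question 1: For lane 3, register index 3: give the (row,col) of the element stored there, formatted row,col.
8,7

L=3→G=3>>2=0, T=3&3=3
[3]→row 0+8=8  col 3·2+1=7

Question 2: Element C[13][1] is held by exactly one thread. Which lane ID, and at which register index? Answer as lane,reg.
20,3

r:13=>grp=5,rB=1  c:1=>tig=0,lo=1
L=5*4+0=20  i=1*2+1=3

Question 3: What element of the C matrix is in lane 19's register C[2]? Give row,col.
lane 19=>19/4=4, 19 mod 4=3
i=2  r:4+8=>12  c:2·3+0=>6

12,6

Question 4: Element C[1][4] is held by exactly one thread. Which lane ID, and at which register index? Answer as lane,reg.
6,0

r=1->g=1,rb=0  c=4->t=2,b0=0
L=1*4+2=6  i=0*2+0=0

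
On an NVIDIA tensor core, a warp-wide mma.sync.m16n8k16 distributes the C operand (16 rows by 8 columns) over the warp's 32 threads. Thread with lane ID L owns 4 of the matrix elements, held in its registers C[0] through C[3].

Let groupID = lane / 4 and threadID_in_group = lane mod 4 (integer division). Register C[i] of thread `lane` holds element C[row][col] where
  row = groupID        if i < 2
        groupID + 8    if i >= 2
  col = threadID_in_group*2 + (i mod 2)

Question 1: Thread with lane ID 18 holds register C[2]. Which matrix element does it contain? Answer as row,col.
lane 18: grp=4 (18/4), tig=2 (18%4)
i=2: r=4+8=12, c=2*2+0=4

12,4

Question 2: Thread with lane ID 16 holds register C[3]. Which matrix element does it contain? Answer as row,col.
12,1

16: gr=4,th=0
[3] (4+8,0*2+1) = (12,1)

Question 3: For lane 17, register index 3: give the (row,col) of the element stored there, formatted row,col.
12,3

lane 17=>17/4=4, 17 mod 4=1
i=3  r:4+8=>12  c:2·1+1=>3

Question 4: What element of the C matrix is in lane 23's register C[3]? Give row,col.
23: G=5,T=3
[3] (5+8,3*2+1) = (13,7)

13,7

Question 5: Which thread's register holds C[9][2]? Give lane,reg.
r=9⇒gr=1,Rb=1  c=2⇒th=1,odd=0
L=1*4+1=5  i=1*2+0=2

5,2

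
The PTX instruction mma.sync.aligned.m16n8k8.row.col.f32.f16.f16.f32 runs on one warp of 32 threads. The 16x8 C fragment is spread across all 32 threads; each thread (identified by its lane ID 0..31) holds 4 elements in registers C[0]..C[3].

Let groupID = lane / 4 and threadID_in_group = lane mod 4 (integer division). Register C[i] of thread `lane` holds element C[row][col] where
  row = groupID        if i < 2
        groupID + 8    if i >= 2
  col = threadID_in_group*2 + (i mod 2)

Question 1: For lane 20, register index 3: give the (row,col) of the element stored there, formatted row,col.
lane 20: G=5 (20/4), T=0 (20%4)
i=3: r=5+8=13, c=0*2+1=1

13,1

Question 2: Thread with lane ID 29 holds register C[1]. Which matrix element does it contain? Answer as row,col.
29: g=7,t=1
[1] (7+0,1*2+1) = (7,3)

7,3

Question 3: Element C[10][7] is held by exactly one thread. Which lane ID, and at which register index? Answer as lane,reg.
r: 10->gid=2,r8=1  c: 7->tid=3,i&1=1
L=2*4+3=11  i=1*2+1=3

11,3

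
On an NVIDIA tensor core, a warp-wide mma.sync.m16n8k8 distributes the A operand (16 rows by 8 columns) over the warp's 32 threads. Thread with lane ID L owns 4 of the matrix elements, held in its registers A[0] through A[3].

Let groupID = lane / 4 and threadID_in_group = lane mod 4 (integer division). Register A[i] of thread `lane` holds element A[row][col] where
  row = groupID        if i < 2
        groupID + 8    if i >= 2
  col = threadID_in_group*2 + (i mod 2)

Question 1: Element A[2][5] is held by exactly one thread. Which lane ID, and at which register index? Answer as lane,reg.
r=2→G=2,rhi=0  c=5→T=2,p=1
L=2*4+2=10  i=0*2+1=1

10,1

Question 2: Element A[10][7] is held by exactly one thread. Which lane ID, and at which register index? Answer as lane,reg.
r=10⇒gr=2,Rb=1  c=7⇒th=3,odd=1
L=2*4+3=11  i=1*2+1=3

11,3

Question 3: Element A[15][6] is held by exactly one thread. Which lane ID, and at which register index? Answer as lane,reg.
r: 15->gid=7,r8=1  c: 6->tid=3,i&1=0
L=7*4+3=31  i=1*2+0=2

31,2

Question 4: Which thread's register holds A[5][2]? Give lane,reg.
21,0

r=5⇒gr=5,Rb=0  c=2⇒th=1,odd=0
L=5*4+1=21  i=0*2+0=0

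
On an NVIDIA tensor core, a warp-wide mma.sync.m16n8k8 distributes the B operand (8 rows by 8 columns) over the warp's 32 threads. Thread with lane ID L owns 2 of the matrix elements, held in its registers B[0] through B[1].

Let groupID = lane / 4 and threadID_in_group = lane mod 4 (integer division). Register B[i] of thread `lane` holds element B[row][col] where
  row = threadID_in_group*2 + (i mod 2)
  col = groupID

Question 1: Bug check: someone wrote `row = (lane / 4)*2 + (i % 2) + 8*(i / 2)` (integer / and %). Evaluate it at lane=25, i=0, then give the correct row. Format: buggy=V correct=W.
`(lane / 4)*2 + (i % 2) + 8*(i / 2)`[25,0]->12
lane 25: g=6 (25/4), t=1 (25%4)
i=0: r=1*2+0=2, c=g=6
row: 12 vs 2

buggy=12 correct=2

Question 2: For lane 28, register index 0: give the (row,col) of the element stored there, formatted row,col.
lane 28: grp=7 (28/4), tig=0 (28%4)
i=0: r=0*2+0=0, c=grp=7

0,7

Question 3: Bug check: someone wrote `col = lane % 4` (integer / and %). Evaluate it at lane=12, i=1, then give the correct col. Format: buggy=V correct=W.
`lane % 4`[12,1]=>0
12: grp=3,tig=0
[1] (0*2+1,3) = (1,3)
col: 0 vs 3

buggy=0 correct=3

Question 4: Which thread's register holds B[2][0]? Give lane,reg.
c=0→G=0  r=2→T=1,p=0
L=0*4+1=1  i=0=0

1,0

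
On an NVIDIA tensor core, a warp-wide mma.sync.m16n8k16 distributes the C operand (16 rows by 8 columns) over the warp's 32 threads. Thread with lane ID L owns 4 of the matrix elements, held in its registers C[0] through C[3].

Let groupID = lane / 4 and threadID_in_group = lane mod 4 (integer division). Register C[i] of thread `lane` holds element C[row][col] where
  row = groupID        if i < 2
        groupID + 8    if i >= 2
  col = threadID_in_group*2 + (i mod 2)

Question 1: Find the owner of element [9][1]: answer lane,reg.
4,3

r: 9->gid=1,r8=1  c: 1->tid=0,i&1=1
L=1*4+0=4  i=1*2+1=3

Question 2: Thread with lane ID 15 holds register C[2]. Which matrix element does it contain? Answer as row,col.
15: gid=3,tid=3
[2] (3+8,3*2+0) = (11,6)

11,6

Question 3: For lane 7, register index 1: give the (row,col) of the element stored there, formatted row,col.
1,7

lane 7->7/4=1, 7 mod 4=3
i=1  r:1+0->1  c:2·3+1->7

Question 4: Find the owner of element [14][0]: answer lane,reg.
r: 14->gid=6,r8=1  c: 0->tid=0,i&1=0
L=6*4+0=24  i=1*2+0=2

24,2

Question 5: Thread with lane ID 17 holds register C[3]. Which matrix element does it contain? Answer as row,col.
12,3

L=17->g=17>>2=4, t=17&3=1
[3]->row 4+8=12  col 1·2+1=3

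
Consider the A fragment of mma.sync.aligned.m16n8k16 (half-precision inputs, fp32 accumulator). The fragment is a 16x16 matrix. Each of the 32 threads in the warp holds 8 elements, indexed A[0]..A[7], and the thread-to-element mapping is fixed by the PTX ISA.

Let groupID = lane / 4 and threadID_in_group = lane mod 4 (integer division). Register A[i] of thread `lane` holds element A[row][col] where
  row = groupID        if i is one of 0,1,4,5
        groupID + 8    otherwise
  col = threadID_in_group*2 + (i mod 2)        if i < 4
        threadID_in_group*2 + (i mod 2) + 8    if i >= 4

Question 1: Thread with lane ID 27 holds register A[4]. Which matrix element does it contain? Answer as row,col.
6,14

lane 27: G=6 (27/4), T=3 (27%4)
i=4: r=6+0=6, c=3*2+0+8=14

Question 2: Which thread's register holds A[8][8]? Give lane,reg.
0,6

r:8=>grp=0,rB=1  c:8=>cB=1,tig=0,lo=0
L=0*4+0=0  i=1*4+1*2+0=6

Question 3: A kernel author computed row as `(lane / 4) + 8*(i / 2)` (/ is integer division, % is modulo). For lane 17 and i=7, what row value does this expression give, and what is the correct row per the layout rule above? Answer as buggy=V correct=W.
buggy=28 correct=12

`(lane / 4) + 8*(i / 2)`[17,7]=>28
lane 17: grp=4 (17/4), tig=1 (17%4)
i=7: r=4+8=12, c=1*2+1+8=11
row: 28 vs 12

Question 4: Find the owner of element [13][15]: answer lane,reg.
23,7

r=13->g=5,rb=1  c=15->cb=1,t=3,b0=1
L=5*4+3=23  i=1*4+1*2+1=7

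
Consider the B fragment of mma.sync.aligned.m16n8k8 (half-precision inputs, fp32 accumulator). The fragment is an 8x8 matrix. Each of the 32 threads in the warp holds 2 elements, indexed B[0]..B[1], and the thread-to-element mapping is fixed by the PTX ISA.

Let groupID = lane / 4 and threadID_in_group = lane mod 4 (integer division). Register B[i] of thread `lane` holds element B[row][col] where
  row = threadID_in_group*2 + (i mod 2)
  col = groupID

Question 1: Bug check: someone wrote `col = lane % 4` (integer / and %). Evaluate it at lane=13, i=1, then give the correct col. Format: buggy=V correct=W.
`lane % 4`[13,1]->1
13: g=3,t=1
[1] (1*2+1,3) = (3,3)
col: 1 vs 3

buggy=1 correct=3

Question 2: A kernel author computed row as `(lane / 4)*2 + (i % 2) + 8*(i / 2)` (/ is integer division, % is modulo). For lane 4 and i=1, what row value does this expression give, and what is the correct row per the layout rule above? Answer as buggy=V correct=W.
`(lane / 4)*2 + (i % 2) + 8*(i / 2)`[4,1]->3
L=4->g=4>>2=1, t=4&3=0
[1]->row 0·2+1=1  col g=1
row: 3 vs 1

buggy=3 correct=1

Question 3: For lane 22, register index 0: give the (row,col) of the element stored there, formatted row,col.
4,5

22: g=5,t=2
[0] (2*2+0,5) = (4,5)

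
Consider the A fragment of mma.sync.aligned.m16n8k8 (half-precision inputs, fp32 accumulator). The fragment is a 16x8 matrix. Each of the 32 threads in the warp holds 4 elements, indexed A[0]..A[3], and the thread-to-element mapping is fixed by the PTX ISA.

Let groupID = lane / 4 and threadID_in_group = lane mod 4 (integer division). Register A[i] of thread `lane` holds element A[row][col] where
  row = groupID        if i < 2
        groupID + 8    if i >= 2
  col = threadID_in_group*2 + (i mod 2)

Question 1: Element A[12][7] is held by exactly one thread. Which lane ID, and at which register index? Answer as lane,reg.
r=12→G=4,rhi=1  c=7→T=3,p=1
L=4*4+3=19  i=1*2+1=3

19,3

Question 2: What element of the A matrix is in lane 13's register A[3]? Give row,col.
13: gid=3,tid=1
[3] (3+8,1*2+1) = (11,3)

11,3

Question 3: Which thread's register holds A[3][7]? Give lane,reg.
r: 3->gid=3,r8=0  c: 7->tid=3,i&1=1
L=3*4+3=15  i=0*2+1=1

15,1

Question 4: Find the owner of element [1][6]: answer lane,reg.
7,0

r:1=>grp=1,rB=0  c:6=>tig=3,lo=0
L=1*4+3=7  i=0*2+0=0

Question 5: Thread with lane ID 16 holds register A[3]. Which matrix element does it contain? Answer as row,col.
12,1

16: grp=4,tig=0
[3] (4+8,0*2+1) = (12,1)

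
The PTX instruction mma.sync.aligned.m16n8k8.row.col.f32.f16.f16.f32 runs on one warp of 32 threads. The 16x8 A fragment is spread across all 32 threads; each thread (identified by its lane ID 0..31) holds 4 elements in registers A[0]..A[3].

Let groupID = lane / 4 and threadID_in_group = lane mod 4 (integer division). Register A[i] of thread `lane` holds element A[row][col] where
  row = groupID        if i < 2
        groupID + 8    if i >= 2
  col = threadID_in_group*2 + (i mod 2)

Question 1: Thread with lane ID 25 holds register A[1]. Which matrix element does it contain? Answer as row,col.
lane 25: g=6 (25/4), t=1 (25%4)
i=1: r=6+0=6, c=1*2+1=3

6,3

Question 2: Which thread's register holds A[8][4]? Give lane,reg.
2,2

r=8⇒gr=0,Rb=1  c=4⇒th=2,odd=0
L=0*4+2=2  i=1*2+0=2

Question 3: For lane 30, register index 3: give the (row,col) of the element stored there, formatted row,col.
30: gr=7,th=2
[3] (7+8,2*2+1) = (15,5)

15,5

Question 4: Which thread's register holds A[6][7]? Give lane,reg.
r=6⇒gr=6,Rb=0  c=7⇒th=3,odd=1
L=6*4+3=27  i=0*2+1=1

27,1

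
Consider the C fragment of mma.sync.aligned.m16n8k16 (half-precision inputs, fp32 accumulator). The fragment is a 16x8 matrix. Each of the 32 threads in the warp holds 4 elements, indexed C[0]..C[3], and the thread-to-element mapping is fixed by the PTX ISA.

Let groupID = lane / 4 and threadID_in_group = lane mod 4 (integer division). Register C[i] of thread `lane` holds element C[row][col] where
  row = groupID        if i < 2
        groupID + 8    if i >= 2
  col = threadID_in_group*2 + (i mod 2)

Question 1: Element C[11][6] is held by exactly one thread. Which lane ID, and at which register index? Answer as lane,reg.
r: 11->gid=3,r8=1  c: 6->tid=3,i&1=0
L=3*4+3=15  i=1*2+0=2

15,2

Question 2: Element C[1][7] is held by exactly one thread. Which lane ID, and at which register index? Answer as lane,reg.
7,1

r: 1->gid=1,r8=0  c: 7->tid=3,i&1=1
L=1*4+3=7  i=0*2+1=1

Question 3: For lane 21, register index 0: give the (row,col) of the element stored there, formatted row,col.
5,2

21: gr=5,th=1
[0] (5+0,1*2+0) = (5,2)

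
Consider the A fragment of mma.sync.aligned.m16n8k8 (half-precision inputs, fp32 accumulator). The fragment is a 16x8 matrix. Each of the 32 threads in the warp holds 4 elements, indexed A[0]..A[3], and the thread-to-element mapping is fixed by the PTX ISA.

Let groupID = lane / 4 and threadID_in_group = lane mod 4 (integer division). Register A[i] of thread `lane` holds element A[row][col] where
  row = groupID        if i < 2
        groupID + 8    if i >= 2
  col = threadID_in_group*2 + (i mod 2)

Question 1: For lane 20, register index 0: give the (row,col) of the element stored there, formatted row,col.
5,0

lane 20->20/4=5, 20 mod 4=0
i=0  r:5+0->5  c:2·0+0->0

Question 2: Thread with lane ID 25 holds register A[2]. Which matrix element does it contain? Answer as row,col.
14,2

L=25->gid=25>>2=6, tid=25&3=1
[2]->row 6+8=14  col 1·2+0=2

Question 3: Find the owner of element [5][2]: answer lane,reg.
r: 5->gid=5,r8=0  c: 2->tid=1,i&1=0
L=5*4+1=21  i=0*2+0=0

21,0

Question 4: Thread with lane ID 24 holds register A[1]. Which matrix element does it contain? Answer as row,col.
6,1

lane 24: gid=6 (24/4), tid=0 (24%4)
i=1: r=6+0=6, c=0*2+1=1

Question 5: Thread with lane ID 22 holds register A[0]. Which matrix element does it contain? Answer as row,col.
L=22→G=22>>2=5, T=22&3=2
[0]→row 5+0=5  col 2·2+0=4

5,4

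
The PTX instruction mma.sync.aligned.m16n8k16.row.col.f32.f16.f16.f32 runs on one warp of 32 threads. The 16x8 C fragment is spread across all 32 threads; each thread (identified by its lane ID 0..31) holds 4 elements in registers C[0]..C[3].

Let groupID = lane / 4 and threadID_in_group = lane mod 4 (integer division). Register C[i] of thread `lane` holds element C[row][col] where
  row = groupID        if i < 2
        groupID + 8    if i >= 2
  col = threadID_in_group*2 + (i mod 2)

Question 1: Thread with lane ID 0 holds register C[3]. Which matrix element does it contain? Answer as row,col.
0: grp=0,tig=0
[3] (0+8,0*2+1) = (8,1)

8,1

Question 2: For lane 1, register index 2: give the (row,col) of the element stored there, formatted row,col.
1: grp=0,tig=1
[2] (0+8,1*2+0) = (8,2)

8,2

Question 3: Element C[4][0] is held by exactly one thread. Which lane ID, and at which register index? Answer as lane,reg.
r=4→G=4,rhi=0  c=0→T=0,p=0
L=4*4+0=16  i=0*2+0=0

16,0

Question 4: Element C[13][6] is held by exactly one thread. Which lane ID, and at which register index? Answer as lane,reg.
23,2

r=13→G=5,rhi=1  c=6→T=3,p=0
L=5*4+3=23  i=1*2+0=2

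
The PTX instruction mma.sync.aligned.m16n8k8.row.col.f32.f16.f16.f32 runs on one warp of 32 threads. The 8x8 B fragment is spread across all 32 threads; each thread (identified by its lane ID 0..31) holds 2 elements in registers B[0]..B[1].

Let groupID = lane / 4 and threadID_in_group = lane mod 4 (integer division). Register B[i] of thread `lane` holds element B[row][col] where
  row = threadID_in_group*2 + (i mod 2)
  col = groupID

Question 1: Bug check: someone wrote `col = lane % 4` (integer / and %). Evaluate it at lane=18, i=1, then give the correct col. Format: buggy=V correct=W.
`lane % 4`[18,1]->2
L=18->g=18>>2=4, t=18&3=2
[1]->row 2·2+1=5  col g=4
col: 2 vs 4

buggy=2 correct=4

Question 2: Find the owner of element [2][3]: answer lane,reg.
13,0

c=3->g=3  r=2->t=1,b0=0
L=3*4+1=13  i=0=0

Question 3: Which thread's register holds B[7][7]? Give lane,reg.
c=7->g=7  r=7->t=3,b0=1
L=7*4+3=31  i=1=1

31,1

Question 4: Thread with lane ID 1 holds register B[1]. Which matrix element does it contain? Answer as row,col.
1: g=0,t=1
[1] (1*2+1,0) = (3,0)

3,0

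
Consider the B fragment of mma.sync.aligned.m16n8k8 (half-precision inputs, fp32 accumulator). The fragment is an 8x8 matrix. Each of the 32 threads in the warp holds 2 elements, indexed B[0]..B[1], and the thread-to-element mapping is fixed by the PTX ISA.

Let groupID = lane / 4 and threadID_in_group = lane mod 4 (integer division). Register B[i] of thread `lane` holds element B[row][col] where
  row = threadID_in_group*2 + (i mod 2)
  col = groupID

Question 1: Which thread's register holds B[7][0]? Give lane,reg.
c=0⇒gr=0  r=7⇒th=3,odd=1
L=0*4+3=3  i=1=1

3,1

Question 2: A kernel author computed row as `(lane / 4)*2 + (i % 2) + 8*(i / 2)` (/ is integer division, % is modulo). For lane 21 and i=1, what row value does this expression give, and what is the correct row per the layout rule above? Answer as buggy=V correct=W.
buggy=11 correct=3

`(lane / 4)*2 + (i % 2) + 8*(i / 2)`[21,1]->11
lane 21->21/4=5, 21 mod 4=1
i=1  r:2·1+1->3  c:5
row: 11 vs 3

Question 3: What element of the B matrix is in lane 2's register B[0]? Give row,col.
2: grp=0,tig=2
[0] (2*2+0,0) = (4,0)

4,0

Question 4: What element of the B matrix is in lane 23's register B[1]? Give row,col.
7,5

lane 23=>23/4=5, 23 mod 4=3
i=1  r:2·3+1=>7  c:5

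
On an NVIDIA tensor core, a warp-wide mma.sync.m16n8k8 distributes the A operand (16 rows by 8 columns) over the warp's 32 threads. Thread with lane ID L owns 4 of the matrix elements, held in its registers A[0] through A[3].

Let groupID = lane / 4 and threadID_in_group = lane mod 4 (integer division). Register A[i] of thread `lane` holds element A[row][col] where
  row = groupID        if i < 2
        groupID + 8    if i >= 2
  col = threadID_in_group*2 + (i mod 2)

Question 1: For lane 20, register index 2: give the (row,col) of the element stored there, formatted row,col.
13,0

20: g=5,t=0
[2] (5+8,0*2+0) = (13,0)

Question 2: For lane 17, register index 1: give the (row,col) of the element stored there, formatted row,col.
4,3

L=17⇒gr=17>>2=4, th=17&3=1
[1]⇒row 4+0=4  col 1·2+1=3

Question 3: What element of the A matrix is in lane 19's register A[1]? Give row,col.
L=19⇒gr=19>>2=4, th=19&3=3
[1]⇒row 4+0=4  col 3·2+1=7

4,7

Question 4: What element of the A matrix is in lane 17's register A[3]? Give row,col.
17: gr=4,th=1
[3] (4+8,1*2+1) = (12,3)

12,3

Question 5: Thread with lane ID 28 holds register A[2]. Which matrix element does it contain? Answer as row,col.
15,0

L=28->g=28>>2=7, t=28&3=0
[2]->row 7+8=15  col 0·2+0=0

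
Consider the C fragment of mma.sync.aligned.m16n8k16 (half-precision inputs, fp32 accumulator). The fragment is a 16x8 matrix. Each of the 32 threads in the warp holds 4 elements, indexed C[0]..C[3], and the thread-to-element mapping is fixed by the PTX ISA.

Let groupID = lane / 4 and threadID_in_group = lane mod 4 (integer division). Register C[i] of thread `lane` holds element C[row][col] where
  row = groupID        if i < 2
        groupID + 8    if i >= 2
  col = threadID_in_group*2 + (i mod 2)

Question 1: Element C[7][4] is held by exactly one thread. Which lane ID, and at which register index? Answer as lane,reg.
30,0

r: 7->gid=7,r8=0  c: 4->tid=2,i&1=0
L=7*4+2=30  i=0*2+0=0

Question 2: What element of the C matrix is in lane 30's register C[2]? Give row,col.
15,4

L=30->gid=30>>2=7, tid=30&3=2
[2]->row 7+8=15  col 2·2+0=4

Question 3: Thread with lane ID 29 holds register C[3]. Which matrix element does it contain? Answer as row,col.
15,3

29: grp=7,tig=1
[3] (7+8,1*2+1) = (15,3)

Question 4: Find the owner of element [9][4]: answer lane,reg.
r=9->g=1,rb=1  c=4->t=2,b0=0
L=1*4+2=6  i=1*2+0=2

6,2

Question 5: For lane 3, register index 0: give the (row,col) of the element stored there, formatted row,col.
lane 3: gr=0 (3/4), th=3 (3%4)
i=0: r=0+0=0, c=3*2+0=6

0,6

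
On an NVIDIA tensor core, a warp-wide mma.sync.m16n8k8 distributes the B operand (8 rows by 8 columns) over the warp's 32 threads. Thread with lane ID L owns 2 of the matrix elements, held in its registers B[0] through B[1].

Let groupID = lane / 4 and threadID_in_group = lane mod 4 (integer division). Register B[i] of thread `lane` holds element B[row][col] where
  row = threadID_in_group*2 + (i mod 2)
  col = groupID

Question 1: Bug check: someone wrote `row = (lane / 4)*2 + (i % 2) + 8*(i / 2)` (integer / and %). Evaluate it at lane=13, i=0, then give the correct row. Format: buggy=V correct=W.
buggy=6 correct=2

`(lane / 4)*2 + (i % 2) + 8*(i / 2)`[13,0]=>6
lane 13=>13/4=3, 13 mod 4=1
i=0  r:2·1+0=>2  c:3
row: 6 vs 2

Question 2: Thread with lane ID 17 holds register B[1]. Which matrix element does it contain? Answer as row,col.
3,4

lane 17→17/4=4, 17 mod 4=1
i=1  r:2·1+1→3  c:4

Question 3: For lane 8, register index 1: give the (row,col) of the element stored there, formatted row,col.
1,2

8: g=2,t=0
[1] (0*2+1,2) = (1,2)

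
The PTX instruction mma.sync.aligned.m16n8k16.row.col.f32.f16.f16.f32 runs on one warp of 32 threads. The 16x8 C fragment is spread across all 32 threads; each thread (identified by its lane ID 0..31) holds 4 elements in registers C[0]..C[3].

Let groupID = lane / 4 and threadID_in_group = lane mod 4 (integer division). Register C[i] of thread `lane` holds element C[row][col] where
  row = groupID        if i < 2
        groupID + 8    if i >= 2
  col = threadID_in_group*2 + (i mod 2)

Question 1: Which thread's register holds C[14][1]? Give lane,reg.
24,3

r=14->g=6,rb=1  c=1->t=0,b0=1
L=6*4+0=24  i=1*2+1=3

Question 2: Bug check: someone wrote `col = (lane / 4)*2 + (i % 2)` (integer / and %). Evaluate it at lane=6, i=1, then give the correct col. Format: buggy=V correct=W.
`(lane / 4)*2 + (i % 2)`[6,1]⇒3
lane 6⇒6/4=1, 6 mod 4=2
i=1  r:1+0⇒1  c:2·2+1⇒5
col: 3 vs 5

buggy=3 correct=5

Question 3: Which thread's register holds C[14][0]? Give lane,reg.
24,2

r: 14->gid=6,r8=1  c: 0->tid=0,i&1=0
L=6*4+0=24  i=1*2+0=2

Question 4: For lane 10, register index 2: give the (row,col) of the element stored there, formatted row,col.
10,4

L=10->gid=10>>2=2, tid=10&3=2
[2]->row 2+8=10  col 2·2+0=4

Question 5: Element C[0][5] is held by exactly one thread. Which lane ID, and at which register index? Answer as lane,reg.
2,1

r=0->g=0,rb=0  c=5->t=2,b0=1
L=0*4+2=2  i=0*2+1=1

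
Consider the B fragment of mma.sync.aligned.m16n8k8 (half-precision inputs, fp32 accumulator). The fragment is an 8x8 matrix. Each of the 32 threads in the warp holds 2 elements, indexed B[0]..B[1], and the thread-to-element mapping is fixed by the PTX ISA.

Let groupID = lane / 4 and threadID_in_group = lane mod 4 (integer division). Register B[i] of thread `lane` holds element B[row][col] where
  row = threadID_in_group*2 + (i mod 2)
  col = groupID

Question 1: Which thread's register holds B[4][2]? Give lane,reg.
10,0

c=2->g=2  r=4->t=2,b0=0
L=2*4+2=10  i=0=0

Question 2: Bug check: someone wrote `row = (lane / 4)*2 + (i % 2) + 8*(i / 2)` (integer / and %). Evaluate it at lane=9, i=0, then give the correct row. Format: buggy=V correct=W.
buggy=4 correct=2

`(lane / 4)*2 + (i % 2) + 8*(i / 2)`[9,0]->4
lane 9: gid=2 (9/4), tid=1 (9%4)
i=0: r=1*2+0=2, c=gid=2
row: 4 vs 2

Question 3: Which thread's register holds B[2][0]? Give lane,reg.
c:0=>grp=0  r:2=>tig=1,lo=0
L=0*4+1=1  i=0=0

1,0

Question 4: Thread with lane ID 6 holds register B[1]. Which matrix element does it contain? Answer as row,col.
5,1

lane 6->6/4=1, 6 mod 4=2
i=1  r:2·2+1->5  c:1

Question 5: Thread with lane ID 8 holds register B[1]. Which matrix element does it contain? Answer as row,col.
8: G=2,T=0
[1] (0*2+1,2) = (1,2)

1,2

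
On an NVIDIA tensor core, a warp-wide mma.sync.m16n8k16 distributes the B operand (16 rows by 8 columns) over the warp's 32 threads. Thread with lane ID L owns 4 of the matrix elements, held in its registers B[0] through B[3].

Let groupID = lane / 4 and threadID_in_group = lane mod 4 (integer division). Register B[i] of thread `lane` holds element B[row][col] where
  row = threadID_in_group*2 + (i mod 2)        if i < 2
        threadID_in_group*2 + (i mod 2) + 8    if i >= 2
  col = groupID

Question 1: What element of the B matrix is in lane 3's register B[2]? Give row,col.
3: grp=0,tig=3
[2] (3*2+0+8,0) = (14,0)

14,0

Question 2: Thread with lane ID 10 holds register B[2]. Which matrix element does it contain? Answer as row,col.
10: grp=2,tig=2
[2] (2*2+0+8,2) = (12,2)

12,2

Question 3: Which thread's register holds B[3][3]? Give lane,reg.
13,1

c=3->g=3  r=3->rb=0,t=1,b0=1
L=3*4+1=13  i=0*2+1=1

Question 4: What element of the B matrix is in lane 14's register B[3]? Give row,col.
13,3

lane 14->14/4=3, 14 mod 4=2
i=3  r:2·2+1+8->13  c:3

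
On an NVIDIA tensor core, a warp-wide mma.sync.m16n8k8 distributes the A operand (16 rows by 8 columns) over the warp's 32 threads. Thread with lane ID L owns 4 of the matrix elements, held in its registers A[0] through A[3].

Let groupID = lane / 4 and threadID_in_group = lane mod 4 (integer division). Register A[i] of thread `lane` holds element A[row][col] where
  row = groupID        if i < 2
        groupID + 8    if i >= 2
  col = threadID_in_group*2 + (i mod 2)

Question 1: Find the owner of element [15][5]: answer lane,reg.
r:15=>grp=7,rB=1  c:5=>tig=2,lo=1
L=7*4+2=30  i=1*2+1=3

30,3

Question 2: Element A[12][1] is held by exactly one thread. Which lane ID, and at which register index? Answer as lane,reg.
16,3

r=12⇒gr=4,Rb=1  c=1⇒th=0,odd=1
L=4*4+0=16  i=1*2+1=3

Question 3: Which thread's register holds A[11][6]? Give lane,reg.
r: 11->gid=3,r8=1  c: 6->tid=3,i&1=0
L=3*4+3=15  i=1*2+0=2

15,2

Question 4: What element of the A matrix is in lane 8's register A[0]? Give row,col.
L=8=>grp=8>>2=2, tig=8&3=0
[0]=>row 2+0=2  col 0·2+0=0

2,0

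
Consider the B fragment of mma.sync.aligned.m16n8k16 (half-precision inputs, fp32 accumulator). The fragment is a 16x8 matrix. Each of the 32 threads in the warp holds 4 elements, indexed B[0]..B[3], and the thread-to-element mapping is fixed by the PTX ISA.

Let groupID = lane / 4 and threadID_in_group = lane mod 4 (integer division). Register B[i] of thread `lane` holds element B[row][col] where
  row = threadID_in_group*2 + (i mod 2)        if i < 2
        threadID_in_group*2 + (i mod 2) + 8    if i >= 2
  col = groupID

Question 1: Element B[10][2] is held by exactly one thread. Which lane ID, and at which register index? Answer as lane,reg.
9,2

c:2=>grp=2  r:10=>rB=1,tig=1,lo=0
L=2*4+1=9  i=1*2+0=2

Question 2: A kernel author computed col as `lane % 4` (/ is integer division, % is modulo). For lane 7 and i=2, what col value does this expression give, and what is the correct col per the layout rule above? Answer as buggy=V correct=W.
buggy=3 correct=1

`lane % 4`[7,2]→3
L=7→G=7>>2=1, T=7&3=3
[2]→row 3·2+0+8=14  col G=1
col: 3 vs 1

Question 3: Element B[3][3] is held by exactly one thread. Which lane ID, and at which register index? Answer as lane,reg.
13,1

c: 3->gid=3  r: 3->r8=0,tid=1,i&1=1
L=3*4+1=13  i=0*2+1=1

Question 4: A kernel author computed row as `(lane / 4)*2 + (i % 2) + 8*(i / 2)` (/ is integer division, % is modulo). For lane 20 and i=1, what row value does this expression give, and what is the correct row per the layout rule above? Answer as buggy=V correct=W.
`(lane / 4)*2 + (i % 2) + 8*(i / 2)`[20,1]=>11
lane 20=>20/4=5, 20 mod 4=0
i=1  r:2·0+1+0=>1  c:5
row: 11 vs 1

buggy=11 correct=1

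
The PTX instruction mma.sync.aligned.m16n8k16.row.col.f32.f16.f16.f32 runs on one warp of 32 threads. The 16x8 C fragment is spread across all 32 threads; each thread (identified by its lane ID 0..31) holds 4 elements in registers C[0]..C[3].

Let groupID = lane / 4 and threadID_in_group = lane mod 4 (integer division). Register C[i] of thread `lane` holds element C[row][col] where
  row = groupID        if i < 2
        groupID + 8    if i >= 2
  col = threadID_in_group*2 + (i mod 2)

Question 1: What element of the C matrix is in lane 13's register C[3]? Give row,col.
lane 13: grp=3 (13/4), tig=1 (13%4)
i=3: r=3+8=11, c=1*2+1=3

11,3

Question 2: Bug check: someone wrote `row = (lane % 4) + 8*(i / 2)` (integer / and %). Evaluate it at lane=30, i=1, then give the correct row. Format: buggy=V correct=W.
`(lane % 4) + 8*(i / 2)`[30,1]⇒2
30: gr=7,th=2
[1] (7+0,2*2+1) = (7,5)
row: 2 vs 7

buggy=2 correct=7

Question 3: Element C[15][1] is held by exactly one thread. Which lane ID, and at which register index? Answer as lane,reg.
28,3

r=15⇒gr=7,Rb=1  c=1⇒th=0,odd=1
L=7*4+0=28  i=1*2+1=3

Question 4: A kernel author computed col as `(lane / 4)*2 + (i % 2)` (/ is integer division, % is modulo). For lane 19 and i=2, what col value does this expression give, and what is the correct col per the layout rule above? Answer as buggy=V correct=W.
`(lane / 4)*2 + (i % 2)`[19,2]⇒8
L=19⇒gr=19>>2=4, th=19&3=3
[2]⇒row 4+8=12  col 3·2+0=6
col: 8 vs 6

buggy=8 correct=6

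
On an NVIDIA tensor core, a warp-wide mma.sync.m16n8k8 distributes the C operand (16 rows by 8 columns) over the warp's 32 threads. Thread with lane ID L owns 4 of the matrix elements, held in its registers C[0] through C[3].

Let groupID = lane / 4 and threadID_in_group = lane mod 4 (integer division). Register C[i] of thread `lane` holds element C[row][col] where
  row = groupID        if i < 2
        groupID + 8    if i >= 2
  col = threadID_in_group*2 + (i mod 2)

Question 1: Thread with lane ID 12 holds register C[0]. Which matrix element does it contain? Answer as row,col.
3,0

L=12->g=12>>2=3, t=12&3=0
[0]->row 3+0=3  col 0·2+0=0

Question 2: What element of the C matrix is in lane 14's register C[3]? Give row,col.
11,5

L=14⇒gr=14>>2=3, th=14&3=2
[3]⇒row 3+8=11  col 2·2+1=5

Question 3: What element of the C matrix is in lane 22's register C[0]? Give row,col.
5,4

L=22->gid=22>>2=5, tid=22&3=2
[0]->row 5+0=5  col 2·2+0=4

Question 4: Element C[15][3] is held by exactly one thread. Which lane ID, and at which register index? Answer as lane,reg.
r: 15->gid=7,r8=1  c: 3->tid=1,i&1=1
L=7*4+1=29  i=1*2+1=3

29,3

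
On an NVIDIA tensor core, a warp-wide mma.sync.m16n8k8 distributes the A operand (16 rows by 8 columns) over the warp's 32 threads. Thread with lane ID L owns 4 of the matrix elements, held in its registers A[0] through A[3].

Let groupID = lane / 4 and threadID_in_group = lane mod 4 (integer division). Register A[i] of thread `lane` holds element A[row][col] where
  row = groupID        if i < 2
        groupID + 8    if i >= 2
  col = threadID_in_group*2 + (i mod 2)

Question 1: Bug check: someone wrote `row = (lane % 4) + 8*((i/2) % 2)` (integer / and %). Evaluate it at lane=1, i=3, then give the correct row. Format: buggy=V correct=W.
`(lane % 4) + 8*((i/2) % 2)`[1,3]=>9
lane 1=>1/4=0, 1 mod 4=1
i=3  r:0+8=>8  c:2·1+1=>3
row: 9 vs 8

buggy=9 correct=8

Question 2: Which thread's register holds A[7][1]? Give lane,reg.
28,1

r=7→G=7,rhi=0  c=1→T=0,p=1
L=7*4+0=28  i=0*2+1=1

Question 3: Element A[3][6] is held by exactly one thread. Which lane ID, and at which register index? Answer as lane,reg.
15,0

r: 3->gid=3,r8=0  c: 6->tid=3,i&1=0
L=3*4+3=15  i=0*2+0=0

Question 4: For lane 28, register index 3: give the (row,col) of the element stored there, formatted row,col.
lane 28: grp=7 (28/4), tig=0 (28%4)
i=3: r=7+8=15, c=0*2+1=1

15,1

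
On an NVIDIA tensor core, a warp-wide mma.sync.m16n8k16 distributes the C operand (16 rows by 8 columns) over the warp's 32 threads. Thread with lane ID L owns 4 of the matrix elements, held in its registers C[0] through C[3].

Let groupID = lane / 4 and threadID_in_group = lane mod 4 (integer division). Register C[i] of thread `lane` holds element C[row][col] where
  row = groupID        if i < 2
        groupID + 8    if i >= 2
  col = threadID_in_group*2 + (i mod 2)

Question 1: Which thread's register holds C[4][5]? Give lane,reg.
r:4=>grp=4,rB=0  c:5=>tig=2,lo=1
L=4*4+2=18  i=0*2+1=1

18,1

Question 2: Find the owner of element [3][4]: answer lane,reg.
r: 3->gid=3,r8=0  c: 4->tid=2,i&1=0
L=3*4+2=14  i=0*2+0=0

14,0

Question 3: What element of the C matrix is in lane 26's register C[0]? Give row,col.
6,4

L=26→G=26>>2=6, T=26&3=2
[0]→row 6+0=6  col 2·2+0=4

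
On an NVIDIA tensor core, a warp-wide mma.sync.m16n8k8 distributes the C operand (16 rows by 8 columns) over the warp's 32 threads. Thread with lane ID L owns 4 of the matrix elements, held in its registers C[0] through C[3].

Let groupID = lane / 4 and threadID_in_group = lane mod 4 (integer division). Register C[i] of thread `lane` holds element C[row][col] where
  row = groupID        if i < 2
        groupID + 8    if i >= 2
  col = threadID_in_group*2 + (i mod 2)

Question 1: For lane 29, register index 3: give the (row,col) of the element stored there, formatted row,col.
15,3

29: gid=7,tid=1
[3] (7+8,1*2+1) = (15,3)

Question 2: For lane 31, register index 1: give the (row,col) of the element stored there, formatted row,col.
31: gid=7,tid=3
[1] (7+0,3*2+1) = (7,7)

7,7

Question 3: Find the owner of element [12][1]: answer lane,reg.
r:12=>grp=4,rB=1  c:1=>tig=0,lo=1
L=4*4+0=16  i=1*2+1=3

16,3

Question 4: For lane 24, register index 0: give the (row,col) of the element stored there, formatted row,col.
6,0

lane 24: G=6 (24/4), T=0 (24%4)
i=0: r=6+0=6, c=0*2+0=0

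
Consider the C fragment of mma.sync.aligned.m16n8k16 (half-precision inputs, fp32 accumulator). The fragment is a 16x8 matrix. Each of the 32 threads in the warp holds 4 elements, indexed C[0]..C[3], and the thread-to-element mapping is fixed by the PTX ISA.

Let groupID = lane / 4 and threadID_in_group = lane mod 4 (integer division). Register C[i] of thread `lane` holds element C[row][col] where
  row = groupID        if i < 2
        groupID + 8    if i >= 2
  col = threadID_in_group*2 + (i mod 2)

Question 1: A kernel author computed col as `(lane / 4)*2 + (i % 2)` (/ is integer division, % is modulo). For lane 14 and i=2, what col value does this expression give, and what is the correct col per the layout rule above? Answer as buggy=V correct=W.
`(lane / 4)*2 + (i % 2)`[14,2]->6
lane 14->14/4=3, 14 mod 4=2
i=2  r:3+8->11  c:2·2+0->4
col: 6 vs 4

buggy=6 correct=4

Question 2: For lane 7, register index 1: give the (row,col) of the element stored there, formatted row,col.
L=7->gid=7>>2=1, tid=7&3=3
[1]->row 1+0=1  col 3·2+1=7

1,7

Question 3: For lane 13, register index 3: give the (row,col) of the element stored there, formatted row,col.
11,3

lane 13: gid=3 (13/4), tid=1 (13%4)
i=3: r=3+8=11, c=1*2+1=3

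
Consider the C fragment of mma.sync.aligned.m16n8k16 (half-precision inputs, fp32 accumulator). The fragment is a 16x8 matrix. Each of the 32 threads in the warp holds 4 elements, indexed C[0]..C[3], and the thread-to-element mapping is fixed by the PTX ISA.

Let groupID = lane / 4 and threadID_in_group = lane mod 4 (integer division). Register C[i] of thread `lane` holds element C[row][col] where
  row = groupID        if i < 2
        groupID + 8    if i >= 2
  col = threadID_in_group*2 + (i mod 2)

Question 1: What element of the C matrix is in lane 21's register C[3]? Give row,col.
13,3

lane 21: gr=5 (21/4), th=1 (21%4)
i=3: r=5+8=13, c=1*2+1=3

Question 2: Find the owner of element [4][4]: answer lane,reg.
r=4->g=4,rb=0  c=4->t=2,b0=0
L=4*4+2=18  i=0*2+0=0

18,0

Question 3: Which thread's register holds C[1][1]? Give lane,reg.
4,1

r: 1->gid=1,r8=0  c: 1->tid=0,i&1=1
L=1*4+0=4  i=0*2+1=1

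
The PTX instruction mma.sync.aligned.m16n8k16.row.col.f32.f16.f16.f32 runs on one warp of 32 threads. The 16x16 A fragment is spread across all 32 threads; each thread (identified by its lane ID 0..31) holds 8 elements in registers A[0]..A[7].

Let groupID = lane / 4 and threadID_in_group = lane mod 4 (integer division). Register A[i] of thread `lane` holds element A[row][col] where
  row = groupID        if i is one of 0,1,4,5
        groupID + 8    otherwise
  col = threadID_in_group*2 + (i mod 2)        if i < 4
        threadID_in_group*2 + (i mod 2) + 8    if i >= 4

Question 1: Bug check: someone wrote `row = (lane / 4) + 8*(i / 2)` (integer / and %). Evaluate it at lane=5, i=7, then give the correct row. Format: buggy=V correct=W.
`(lane / 4) + 8*(i / 2)`[5,7]=>25
L=5=>grp=5>>2=1, tig=5&3=1
[7]=>row 1+8=9  col 1·2+1+8=11
row: 25 vs 9

buggy=25 correct=9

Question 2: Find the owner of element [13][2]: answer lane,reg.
21,2

r=13→G=5,rhi=1  c=2→chi=0,T=1,p=0
L=5*4+1=21  i=0*4+1*2+0=2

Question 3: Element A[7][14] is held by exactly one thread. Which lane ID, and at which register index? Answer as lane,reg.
31,4

r: 7->gid=7,r8=0  c: 14->c8=1,tid=3,i&1=0
L=7*4+3=31  i=1*4+0*2+0=4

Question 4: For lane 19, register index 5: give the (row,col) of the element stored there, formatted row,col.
lane 19→19/4=4, 19 mod 4=3
i=5  r:4+0→4  c:2·3+1+8→15

4,15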